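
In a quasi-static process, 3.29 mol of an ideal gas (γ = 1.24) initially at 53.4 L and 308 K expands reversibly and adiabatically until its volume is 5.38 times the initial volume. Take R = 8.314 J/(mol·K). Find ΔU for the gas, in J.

-11700 J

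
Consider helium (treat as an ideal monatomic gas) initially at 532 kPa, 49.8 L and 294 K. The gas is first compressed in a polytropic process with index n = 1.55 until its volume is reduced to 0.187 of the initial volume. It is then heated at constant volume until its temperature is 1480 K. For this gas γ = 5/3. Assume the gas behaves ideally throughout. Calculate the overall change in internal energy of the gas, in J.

n = P₁V₁/(RT₁) = 532×49.8/(8.314×294) = 10.8 mol.
Step 1 — Polytropic n=1.55: T₂ = T₁(V₁/V₂)^(n−1) = 294×(5.35)^0.55 = 739 K; P₂ = P₁(V₁/V₂)^n = 7150 kPa.
W = (P₁V₁−P₂V₂)/(n−1) = (532×49.8−7150×9.31)/0.55 = -73000 J.
ΔU = nCvΔT = 10.8×12.5×(739−294) = 60200 J.
Q = ΔU + W = -12800 J.
State after step 1: P = 7150 kPa, V = 9.31 L, T = 739 K.
Step 2 — Isochoric: V stays 9.31 L; P/T = const ⇒ T₂ = 1480 K, P₂ = 14300 kPa.
W = 0 (no volume change).
ΔU = nCvΔT = 10.8×12.5×(1480−739) = 100000 J.
Q = ΔU = 100000 J.
Net over both steps: W = -73000 J, Q = 87300 J, ΔU = 160000 J.

160000 J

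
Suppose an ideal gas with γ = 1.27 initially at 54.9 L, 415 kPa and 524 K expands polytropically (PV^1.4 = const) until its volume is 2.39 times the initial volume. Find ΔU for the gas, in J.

n = P₁V₁/(RT₁) = 415×54.9/(8.314×524) = 5.23 mol.
Polytropic n=1.4: T₂ = T₁(V₁/V₂)^(n−1) = 524×(0.418)^0.40 = 370 K; P₂ = P₁(V₁/V₂)^n = 123 kPa.
For an ideal gas ΔU = nCvΔT with Cv = R/(γ−1) = 30.8 J/(mol·K).
ΔU = 5.23×30.8×(370−524) = -24800 J.

-24800 J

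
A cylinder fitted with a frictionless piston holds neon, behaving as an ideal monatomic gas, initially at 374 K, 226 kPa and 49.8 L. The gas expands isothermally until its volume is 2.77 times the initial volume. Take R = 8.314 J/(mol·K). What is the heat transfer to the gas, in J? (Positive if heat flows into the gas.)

11500 J

n = P₁V₁/(RT₁) = 226×49.8/(8.314×374) = 3.62 mol.
Isothermal: T stays 374 K; PV = const ⇒ V₂ = 138 L, P₂ = 81.6 kPa.
ΔU = 0 (ideal gas, T constant).
W = nRT ln(V₂/V₁) = 3.62×8.314×374×ln(2.77) = 11500 J.
Q = ΔU + W = 11500 J.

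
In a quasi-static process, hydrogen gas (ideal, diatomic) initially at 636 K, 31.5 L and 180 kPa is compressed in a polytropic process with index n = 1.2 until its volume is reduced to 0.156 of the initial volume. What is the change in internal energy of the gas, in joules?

6380 J

n = P₁V₁/(RT₁) = 180×31.5/(8.314×636) = 1.07 mol.
Polytropic n=1.2: T₂ = T₁(V₁/V₂)^(n−1) = 636×(6.41)^0.20 = 922 K; P₂ = P₁(V₁/V₂)^n = 1670 kPa.
For an ideal gas ΔU = nCvΔT with Cv = (5/2)R = 20.8 J/(mol·K).
ΔU = 1.07×20.8×(922−636) = 6380 J.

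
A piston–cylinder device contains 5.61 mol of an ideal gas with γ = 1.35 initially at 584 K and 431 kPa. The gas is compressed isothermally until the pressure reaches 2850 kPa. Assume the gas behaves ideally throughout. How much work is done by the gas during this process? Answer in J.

-51500 J

V₁ = nRT₁/P₁ = 5.61×8.314×584/431 = 63.2 L.
Isothermal: T stays 584 K; PV = const ⇒ V₂ = 9.56 L, P₂ = 2850 kPa.
W = nRT ln(V₂/V₁) = 5.61×8.314×584×ln(0.151) = -51500 J.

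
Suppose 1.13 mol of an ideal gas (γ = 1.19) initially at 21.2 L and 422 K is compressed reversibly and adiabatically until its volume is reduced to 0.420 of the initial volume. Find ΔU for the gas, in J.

3740 J

P₁ = nRT₁/V₁ = 1.13×8.314×422/21.2 = 187 kPa.
Adiabatic: TV^(γ−1) = const ⇒ T₂ = 422×(2.38)^0.190 = 498 K; PV^γ = const ⇒ P₂ = 525 kPa.
For an ideal gas ΔU = nCvΔT with Cv = R/(γ−1) = 43.8 J/(mol·K).
ΔU = 1.13×43.8×(498−422) = 3740 J.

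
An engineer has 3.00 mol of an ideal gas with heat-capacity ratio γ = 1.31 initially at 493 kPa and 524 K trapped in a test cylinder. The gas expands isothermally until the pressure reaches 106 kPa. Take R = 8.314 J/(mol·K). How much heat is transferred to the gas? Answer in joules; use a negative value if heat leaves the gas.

20100 J

V₁ = nRT₁/P₁ = 3.00×8.314×524/493 = 26.5 L.
Isothermal: T stays 524 K; PV = const ⇒ V₂ = 123 L, P₂ = 106 kPa.
ΔU = 0 (ideal gas, T constant).
W = nRT ln(V₂/V₁) = 3.00×8.314×524×ln(4.65) = 20100 J.
Q = ΔU + W = 20100 J.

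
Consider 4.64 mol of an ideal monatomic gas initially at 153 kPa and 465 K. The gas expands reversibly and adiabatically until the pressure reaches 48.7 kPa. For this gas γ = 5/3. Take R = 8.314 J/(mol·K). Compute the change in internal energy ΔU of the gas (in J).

-9890 J

V₁ = nRT₁/P₁ = 4.64×8.314×465/153 = 117 L.
Adiabatic: T₂/T₁ = (P₂/P₁)^((γ−1)/γ) ⇒ T₂ = 465×(0.318)^0.400 = 294 K; V₂ = 233 L.
For an ideal gas ΔU = nCvΔT with Cv = (3/2)R = 12.5 J/(mol·K).
ΔU = 4.64×12.5×(294−465) = -9890 J.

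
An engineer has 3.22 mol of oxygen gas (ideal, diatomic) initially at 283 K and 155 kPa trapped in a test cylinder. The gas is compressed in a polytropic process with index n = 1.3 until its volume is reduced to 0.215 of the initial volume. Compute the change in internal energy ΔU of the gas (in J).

V₁ = nRT₁/P₁ = 3.22×8.314×283/155 = 48.9 L.
Polytropic n=1.3: T₂ = T₁(V₁/V₂)^(n−1) = 283×(4.65)^0.30 = 449 K; P₂ = P₁(V₁/V₂)^n = 1140 kPa.
For an ideal gas ΔU = nCvΔT with Cv = (5/2)R = 20.8 J/(mol·K).
ΔU = 3.22×20.8×(449−283) = 11100 J.

11100 J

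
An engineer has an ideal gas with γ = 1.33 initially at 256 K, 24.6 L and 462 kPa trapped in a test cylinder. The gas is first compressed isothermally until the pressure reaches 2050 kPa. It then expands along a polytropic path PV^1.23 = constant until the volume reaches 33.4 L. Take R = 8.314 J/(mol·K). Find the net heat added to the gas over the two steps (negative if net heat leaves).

-11900 J

n = P₁V₁/(RT₁) = 462×24.6/(8.314×256) = 5.34 mol.
Step 1 — Isothermal: T stays 256 K; PV = const ⇒ V₂ = 5.54 L, P₂ = 2050 kPa.
ΔU = 0 (ideal gas, T constant).
W = nRT ln(V₂/V₁) = 5.34×8.314×256×ln(0.225) = -16900 J.
Q = ΔU + W = -16900 J.
State after step 1: P = 2050 kPa, V = 5.54 L, T = 256 K.
Step 2 — Polytropic n=1.23: T₂ = T₁(V₁/V₂)^(n−1) = 256×(0.166)^0.23 = 169 K; P₂ = P₁(V₁/V₂)^n = 225 kPa.
W = (P₁V₁−P₂V₂)/(n−1) = (2050×5.54−225×33.4)/0.23 = 16700 J.
ΔU = nCvΔT = 5.34×25.2×(169−256) = -11700 J.
Q = ΔU + W = 5070 J.
Net over both steps: W = -214 J, Q = -11900 J, ΔU = -11700 J.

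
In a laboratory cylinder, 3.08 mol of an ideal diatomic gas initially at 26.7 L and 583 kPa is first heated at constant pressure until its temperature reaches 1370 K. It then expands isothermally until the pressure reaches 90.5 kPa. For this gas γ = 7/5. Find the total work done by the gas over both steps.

84900 J

T₁ = P₁V₁/(nR) = 583×26.7/(3.08×8.314) = 608 K.
Step 1 — Isobaric: P stays 583 kPa; V/T = const ⇒ T₂ = 1370 K, V₂ = 60.2 L.
W = PΔV = 583×(60.2−26.7) kPa·L = 19500 J.
ΔU = nCvΔT = 3.08×20.8×(1370−608) = 48800 J.
Q = ΔU + W = nCpΔT = 68300 J.
State after step 1: P = 583 kPa, V = 60.2 L, T = 1370 K.
Step 2 — Isothermal: T stays 1370 K; PV = const ⇒ V₂ = 388 L, P₂ = 90.5 kPa.
ΔU = 0 (ideal gas, T constant).
W = nRT ln(V₂/V₁) = 3.08×8.314×1370×ln(6.44) = 65400 J.
Q = ΔU + W = 65400 J.
Net over both steps: W = 84900 J, Q = 134000 J, ΔU = 48800 J.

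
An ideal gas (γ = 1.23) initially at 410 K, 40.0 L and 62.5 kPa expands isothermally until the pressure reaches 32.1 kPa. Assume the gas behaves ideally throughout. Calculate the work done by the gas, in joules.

n = P₁V₁/(RT₁) = 62.5×40.0/(8.314×410) = 0.733 mol.
Isothermal: T stays 410 K; PV = const ⇒ V₂ = 77.9 L, P₂ = 32.1 kPa.
W = nRT ln(V₂/V₁) = 0.733×8.314×410×ln(1.95) = 1670 J.

1670 J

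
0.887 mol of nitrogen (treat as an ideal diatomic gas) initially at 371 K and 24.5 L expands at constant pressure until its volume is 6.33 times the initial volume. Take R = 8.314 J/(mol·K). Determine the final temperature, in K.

2350 K

P₁ = nRT₁/V₁ = 0.887×8.314×371/24.5 = 112 kPa.
Isobaric: P stays 112 kPa; V/T = const ⇒ T₂ = 2350 K, V₂ = 155 L.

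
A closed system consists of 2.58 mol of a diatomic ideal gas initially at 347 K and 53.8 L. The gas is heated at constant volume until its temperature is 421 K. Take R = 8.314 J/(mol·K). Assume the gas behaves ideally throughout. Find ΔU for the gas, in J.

P₁ = nRT₁/V₁ = 2.58×8.314×347/53.8 = 138 kPa.
Isochoric: V stays 53.8 L; P/T = const ⇒ T₂ = 421 K, P₂ = 168 kPa.
For an ideal gas ΔU = nCvΔT with Cv = (5/2)R = 20.8 J/(mol·K).
ΔU = 2.58×20.8×(421−347) = 3970 J.

3970 J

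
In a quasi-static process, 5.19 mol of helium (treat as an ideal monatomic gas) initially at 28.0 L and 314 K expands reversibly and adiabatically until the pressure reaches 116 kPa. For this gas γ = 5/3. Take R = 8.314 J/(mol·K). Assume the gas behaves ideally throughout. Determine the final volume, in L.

66.0 L

P₁ = nRT₁/V₁ = 5.19×8.314×314/28.0 = 484 kPa.
Adiabatic: T₂/T₁ = (P₂/P₁)^((γ−1)/γ) ⇒ T₂ = 314×(0.240)^0.400 = 177 K; V₂ = 66.0 L.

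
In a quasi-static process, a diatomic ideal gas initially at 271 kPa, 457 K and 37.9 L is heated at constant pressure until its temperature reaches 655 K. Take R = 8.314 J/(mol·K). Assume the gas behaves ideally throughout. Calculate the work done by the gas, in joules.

n = P₁V₁/(RT₁) = 271×37.9/(8.314×457) = 2.70 mol.
Isobaric: P stays 271 kPa; V/T = const ⇒ T₂ = 655 K, V₂ = 54.3 L.
W = PΔV = 271×(54.3−37.9) kPa·L = 4450 J.

4450 J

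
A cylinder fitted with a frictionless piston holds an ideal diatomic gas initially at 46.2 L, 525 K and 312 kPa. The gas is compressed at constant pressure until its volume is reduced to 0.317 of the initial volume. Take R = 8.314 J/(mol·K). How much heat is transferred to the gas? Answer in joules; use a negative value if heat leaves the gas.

n = P₁V₁/(RT₁) = 312×46.2/(8.314×525) = 3.30 mol.
Isobaric: P stays 312 kPa; V/T = const ⇒ T₂ = 166 K, V₂ = 14.6 L.
W = PΔV = 312×(14.6−46.2) kPa·L = -9850 J.
ΔU = nCvΔT = 3.30×20.8×(166−525) = -24600 J.
Q = ΔU + W = nCpΔT = -34500 J.

-34500 J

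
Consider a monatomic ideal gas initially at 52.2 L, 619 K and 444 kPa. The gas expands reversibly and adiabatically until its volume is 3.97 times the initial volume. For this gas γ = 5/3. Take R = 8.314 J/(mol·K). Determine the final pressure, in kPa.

44.6 kPa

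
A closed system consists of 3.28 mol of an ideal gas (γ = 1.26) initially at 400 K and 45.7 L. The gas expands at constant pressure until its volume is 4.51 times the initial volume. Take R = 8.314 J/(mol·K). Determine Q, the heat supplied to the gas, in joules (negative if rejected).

186000 J

P₁ = nRT₁/V₁ = 3.28×8.314×400/45.7 = 239 kPa.
Isobaric: P stays 239 kPa; V/T = const ⇒ T₂ = 1800 K, V₂ = 206 L.
W = PΔV = 239×(206−45.7) kPa·L = 38300 J.
ΔU = nCvΔT = 3.28×32.0×(1800−400) = 147000 J.
Q = ΔU + W = nCpΔT = 186000 J.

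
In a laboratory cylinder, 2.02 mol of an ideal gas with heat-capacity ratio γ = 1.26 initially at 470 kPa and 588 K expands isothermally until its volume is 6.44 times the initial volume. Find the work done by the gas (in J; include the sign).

V₁ = nRT₁/P₁ = 2.02×8.314×588/470 = 21.0 L.
Isothermal: T stays 588 K; PV = const ⇒ V₂ = 135 L, P₂ = 73.0 kPa.
W = nRT ln(V₂/V₁) = 2.02×8.314×588×ln(6.44) = 18400 J.

18400 J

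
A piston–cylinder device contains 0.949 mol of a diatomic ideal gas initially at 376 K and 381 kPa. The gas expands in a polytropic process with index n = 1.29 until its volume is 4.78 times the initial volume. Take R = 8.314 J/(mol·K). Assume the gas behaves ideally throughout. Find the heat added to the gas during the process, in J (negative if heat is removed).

1030 J

V₁ = nRT₁/P₁ = 0.949×8.314×376/381 = 7.79 L.
Polytropic n=1.29: T₂ = T₁(V₁/V₂)^(n−1) = 376×(0.209)^0.29 = 239 K; P₂ = P₁(V₁/V₂)^n = 50.6 kPa.
W = (P₁V₁−P₂V₂)/(n−1) = (381×7.79−50.6×37.2)/0.29 = 3730 J.
ΔU = nCvΔT = 0.949×20.8×(239−376) = -2700 J.
Q = ΔU + W = 1030 J.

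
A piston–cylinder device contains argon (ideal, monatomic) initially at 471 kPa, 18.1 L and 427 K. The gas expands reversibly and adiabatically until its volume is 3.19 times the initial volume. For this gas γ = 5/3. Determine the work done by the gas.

n = P₁V₁/(RT₁) = 471×18.1/(8.314×427) = 2.40 mol.
Adiabatic: TV^(γ−1) = const ⇒ T₂ = 427×(0.313)^0.667 = 197 K; PV^γ = const ⇒ P₂ = 68.1 kPa.
ΔU = nCvΔT = 2.40×12.5×(197−427) = -6890 J.
Q = 0 for an adiabatic process, so W = −ΔU = 6890 J.

6890 J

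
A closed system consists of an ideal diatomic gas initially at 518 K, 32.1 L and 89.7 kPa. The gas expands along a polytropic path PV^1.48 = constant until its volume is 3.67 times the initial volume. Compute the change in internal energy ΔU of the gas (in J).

-3340 J

n = P₁V₁/(RT₁) = 89.7×32.1/(8.314×518) = 0.669 mol.
Polytropic n=1.48: T₂ = T₁(V₁/V₂)^(n−1) = 518×(0.272)^0.48 = 278 K; P₂ = P₁(V₁/V₂)^n = 13.1 kPa.
For an ideal gas ΔU = nCvΔT with Cv = (5/2)R = 20.8 J/(mol·K).
ΔU = 0.669×20.8×(278−518) = -3340 J.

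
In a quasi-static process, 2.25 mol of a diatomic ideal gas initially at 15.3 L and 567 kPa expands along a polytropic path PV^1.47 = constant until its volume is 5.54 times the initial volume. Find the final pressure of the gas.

45.8 kPa

T₁ = P₁V₁/(nR) = 567×15.3/(2.25×8.314) = 464 K.
Polytropic n=1.47: T₂ = T₁(V₁/V₂)^(n−1) = 464×(0.181)^0.47 = 207 K; P₂ = P₁(V₁/V₂)^n = 45.8 kPa.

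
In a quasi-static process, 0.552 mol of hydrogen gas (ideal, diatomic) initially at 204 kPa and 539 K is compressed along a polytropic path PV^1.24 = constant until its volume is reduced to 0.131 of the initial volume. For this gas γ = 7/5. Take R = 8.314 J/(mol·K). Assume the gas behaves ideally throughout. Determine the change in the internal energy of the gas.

3890 J

V₁ = nRT₁/P₁ = 0.552×8.314×539/204 = 12.1 L.
Polytropic n=1.24: T₂ = T₁(V₁/V₂)^(n−1) = 539×(7.63)^0.24 = 878 K; P₂ = P₁(V₁/V₂)^n = 2540 kPa.
For an ideal gas ΔU = nCvΔT with Cv = (5/2)R = 20.8 J/(mol·K).
ΔU = 0.552×20.8×(878−539) = 3890 J.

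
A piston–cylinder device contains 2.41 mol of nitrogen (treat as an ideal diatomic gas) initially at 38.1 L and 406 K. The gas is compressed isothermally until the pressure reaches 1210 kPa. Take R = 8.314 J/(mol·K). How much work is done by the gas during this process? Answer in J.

-14100 J

P₁ = nRT₁/V₁ = 2.41×8.314×406/38.1 = 214 kPa.
Isothermal: T stays 406 K; PV = const ⇒ V₂ = 6.72 L, P₂ = 1210 kPa.
W = nRT ln(V₂/V₁) = 2.41×8.314×406×ln(0.176) = -14100 J.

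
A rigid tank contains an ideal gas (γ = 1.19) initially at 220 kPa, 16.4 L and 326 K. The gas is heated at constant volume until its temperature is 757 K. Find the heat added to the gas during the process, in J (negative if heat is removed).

n = P₁V₁/(RT₁) = 220×16.4/(8.314×326) = 1.33 mol.
Isochoric: V stays 16.4 L; P/T = const ⇒ T₂ = 757 K, P₂ = 511 kPa.
W = 0 (no volume change).
ΔU = nCvΔT = 1.33×43.8×(757−326) = 25100 J.
Q = ΔU = 25100 J.

25100 J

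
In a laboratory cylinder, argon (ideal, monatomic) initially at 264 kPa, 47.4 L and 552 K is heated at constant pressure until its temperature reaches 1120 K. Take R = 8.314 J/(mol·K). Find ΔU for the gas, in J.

19300 J

n = P₁V₁/(RT₁) = 264×47.4/(8.314×552) = 2.73 mol.
Isobaric: P stays 264 kPa; V/T = const ⇒ T₂ = 1120 K, V₂ = 96.2 L.
For an ideal gas ΔU = nCvΔT with Cv = (3/2)R = 12.5 J/(mol·K).
ΔU = 2.73×12.5×(1120−552) = 19300 J.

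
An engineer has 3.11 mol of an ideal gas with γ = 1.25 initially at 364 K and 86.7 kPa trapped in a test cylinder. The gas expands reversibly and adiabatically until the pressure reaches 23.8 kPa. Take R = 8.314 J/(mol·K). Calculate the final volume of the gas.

V₁ = nRT₁/P₁ = 3.11×8.314×364/86.7 = 109 L.
Adiabatic: T₂/T₁ = (P₂/P₁)^((γ−1)/γ) ⇒ T₂ = 364×(0.275)^0.200 = 281 K; V₂ = 305 L.

305 L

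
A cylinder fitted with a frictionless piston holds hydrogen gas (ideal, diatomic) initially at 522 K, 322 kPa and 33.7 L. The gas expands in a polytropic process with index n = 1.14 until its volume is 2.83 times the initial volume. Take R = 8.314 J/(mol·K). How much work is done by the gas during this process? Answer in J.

n = P₁V₁/(RT₁) = 322×33.7/(8.314×522) = 2.50 mol.
Polytropic n=1.14: T₂ = T₁(V₁/V₂)^(n−1) = 522×(0.353)^0.14 = 451 K; P₂ = P₁(V₁/V₂)^n = 98.4 kPa.
W = (P₁V₁−P₂V₂)/(n−1) = (322×33.7−98.4×95.4)/0.14 = 10500 J.

10500 J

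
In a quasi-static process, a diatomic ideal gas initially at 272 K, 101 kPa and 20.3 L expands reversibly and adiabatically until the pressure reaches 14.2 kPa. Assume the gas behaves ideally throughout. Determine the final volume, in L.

82.4 L

Adiabatic: T₂/T₁ = (P₂/P₁)^((γ−1)/γ) ⇒ T₂ = 272×(0.141)^0.286 = 155 K; V₂ = 82.4 L.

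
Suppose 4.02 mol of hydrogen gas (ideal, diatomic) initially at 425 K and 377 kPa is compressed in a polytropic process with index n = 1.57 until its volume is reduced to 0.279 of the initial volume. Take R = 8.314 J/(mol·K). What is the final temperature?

880 K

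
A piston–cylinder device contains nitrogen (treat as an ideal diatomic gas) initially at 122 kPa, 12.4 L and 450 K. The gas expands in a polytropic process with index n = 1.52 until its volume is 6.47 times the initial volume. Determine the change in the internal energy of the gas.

-2350 J

n = P₁V₁/(RT₁) = 122×12.4/(8.314×450) = 0.404 mol.
Polytropic n=1.52: T₂ = T₁(V₁/V₂)^(n−1) = 450×(0.155)^0.52 = 170 K; P₂ = P₁(V₁/V₂)^n = 7.14 kPa.
For an ideal gas ΔU = nCvΔT with Cv = (5/2)R = 20.8 J/(mol·K).
ΔU = 0.404×20.8×(170−450) = -2350 J.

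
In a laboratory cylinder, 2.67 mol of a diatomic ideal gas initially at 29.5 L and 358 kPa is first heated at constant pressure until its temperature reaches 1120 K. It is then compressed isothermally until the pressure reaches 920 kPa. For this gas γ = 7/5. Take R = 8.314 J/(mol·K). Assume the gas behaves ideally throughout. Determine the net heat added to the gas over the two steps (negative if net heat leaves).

T₁ = P₁V₁/(nR) = 358×29.5/(2.67×8.314) = 476 K.
Step 1 — Isobaric: P stays 358 kPa; V/T = const ⇒ T₂ = 1120 K, V₂ = 69.4 L.
W = PΔV = 358×(69.4−29.5) kPa·L = 14300 J.
ΔU = nCvΔT = 2.67×20.8×(1120−476) = 35800 J.
Q = ΔU + W = nCpΔT = 50100 J.
State after step 1: P = 358 kPa, V = 69.4 L, T = 1120 K.
Step 2 — Isothermal: T stays 1120 K; PV = const ⇒ V₂ = 27.0 L, P₂ = 920 kPa.
ΔU = 0 (ideal gas, T constant).
W = nRT ln(V₂/V₁) = 2.67×8.314×1120×ln(0.389) = -23500 J.
Q = ΔU + W = -23500 J.
Net over both steps: W = -9160 J, Q = 26600 J, ΔU = 35800 J.

26600 J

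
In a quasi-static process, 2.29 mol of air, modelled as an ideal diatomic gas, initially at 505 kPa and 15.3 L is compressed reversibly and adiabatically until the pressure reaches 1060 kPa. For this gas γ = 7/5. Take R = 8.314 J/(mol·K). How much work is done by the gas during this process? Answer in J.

-4560 J

T₁ = P₁V₁/(nR) = 505×15.3/(2.29×8.314) = 406 K.
Adiabatic: T₂/T₁ = (P₂/P₁)^((γ−1)/γ) ⇒ T₂ = 406×(2.10)^0.286 = 502 K; V₂ = 9.01 L.
ΔU = nCvΔT = 2.29×20.8×(502−406) = 4560 J.
Q = 0 for an adiabatic process, so W = −ΔU = -4560 J.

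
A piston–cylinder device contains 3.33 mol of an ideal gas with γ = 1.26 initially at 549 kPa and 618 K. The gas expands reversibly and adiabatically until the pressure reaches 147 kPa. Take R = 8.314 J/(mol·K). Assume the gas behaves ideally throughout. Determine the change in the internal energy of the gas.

V₁ = nRT₁/P₁ = 3.33×8.314×618/549 = 31.2 L.
Adiabatic: T₂/T₁ = (P₂/P₁)^((γ−1)/γ) ⇒ T₂ = 618×(0.268)^0.206 = 471 K; V₂ = 88.7 L.
For an ideal gas ΔU = nCvΔT with Cv = R/(γ−1) = 32.0 J/(mol·K).
ΔU = 3.33×32.0×(471−618) = -15700 J.

-15700 J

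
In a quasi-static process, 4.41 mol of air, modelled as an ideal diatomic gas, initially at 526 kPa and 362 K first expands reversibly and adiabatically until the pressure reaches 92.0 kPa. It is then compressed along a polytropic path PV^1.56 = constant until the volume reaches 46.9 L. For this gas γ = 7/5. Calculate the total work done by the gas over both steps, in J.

V₁ = nRT₁/P₁ = 4.41×8.314×362/526 = 25.2 L.
Step 1 — Adiabatic: T₂/T₁ = (P₂/P₁)^((γ−1)/γ) ⇒ T₂ = 362×(0.175)^0.286 = 220 K; V₂ = 87.7 L.
ΔU = nCvΔT = 4.41×20.8×(220−362) = -13000 J.
Q = 0 for an adiabatic process, so W = −ΔU = 13000 J.
State after step 1: P = 92.0 kPa, V = 87.7 L, T = 220 K.
Step 2 — Polytropic n=1.56: T₂ = T₁(V₁/V₂)^(n−1) = 220×(1.87)^0.56 = 312 K; P₂ = P₁(V₁/V₂)^n = 244 kPa.
W = (P₁V₁−P₂V₂)/(n−1) = (92.0×87.7−244×46.9)/0.56 = -6040 J.
ΔU = nCvΔT = 4.41×20.8×(312−220) = 8460 J.
Q = ΔU + W = 2420 J.
Net over both steps: W = 6980 J, Q = 2420 J, ΔU = -4560 J.

6980 J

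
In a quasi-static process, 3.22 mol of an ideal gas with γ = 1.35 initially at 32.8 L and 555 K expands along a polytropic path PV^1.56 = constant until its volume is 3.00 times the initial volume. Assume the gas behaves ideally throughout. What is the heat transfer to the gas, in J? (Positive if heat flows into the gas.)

P₁ = nRT₁/V₁ = 3.22×8.314×555/32.8 = 453 kPa.
Polytropic n=1.56: T₂ = T₁(V₁/V₂)^(n−1) = 555×(0.333)^0.56 = 300 K; P₂ = P₁(V₁/V₂)^n = 81.6 kPa.
W = (P₁V₁−P₂V₂)/(n−1) = (453×32.8−81.6×98.4)/0.56 = 12200 J.
ΔU = nCvΔT = 3.22×23.8×(300−555) = -19500 J.
Q = ΔU + W = -7310 J.

-7310 J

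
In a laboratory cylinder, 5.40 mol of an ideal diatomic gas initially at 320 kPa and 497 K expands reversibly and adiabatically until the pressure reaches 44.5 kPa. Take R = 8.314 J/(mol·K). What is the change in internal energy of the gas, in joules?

V₁ = nRT₁/P₁ = 5.40×8.314×497/320 = 69.7 L.
Adiabatic: T₂/T₁ = (P₂/P₁)^((γ−1)/γ) ⇒ T₂ = 497×(0.139)^0.286 = 283 K; V₂ = 285 L.
For an ideal gas ΔU = nCvΔT with Cv = (5/2)R = 20.8 J/(mol·K).
ΔU = 5.40×20.8×(283−497) = -24000 J.

-24000 J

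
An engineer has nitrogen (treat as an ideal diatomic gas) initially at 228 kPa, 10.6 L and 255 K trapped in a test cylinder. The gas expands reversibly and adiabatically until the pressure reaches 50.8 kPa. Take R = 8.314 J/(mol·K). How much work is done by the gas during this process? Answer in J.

n = P₁V₁/(RT₁) = 228×10.6/(8.314×255) = 1.14 mol.
Adiabatic: T₂/T₁ = (P₂/P₁)^((γ−1)/γ) ⇒ T₂ = 255×(0.223)^0.286 = 166 K; V₂ = 31.0 L.
ΔU = nCvΔT = 1.14×20.8×(166−255) = -2110 J.
Q = 0 for an adiabatic process, so W = −ΔU = 2110 J.

2110 J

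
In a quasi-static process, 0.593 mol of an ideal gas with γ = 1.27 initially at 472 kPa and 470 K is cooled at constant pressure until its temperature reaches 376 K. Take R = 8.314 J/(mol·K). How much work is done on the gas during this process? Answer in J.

V₁ = nRT₁/P₁ = 0.593×8.314×470/472 = 4.91 L.
Isobaric: P stays 472 kPa; V/T = const ⇒ T₂ = 376 K, V₂ = 3.93 L.
W = PΔV = 472×(3.93−4.91) kPa·L = -463 J.
Work done on the gas = −W_by = 463 J.

463 J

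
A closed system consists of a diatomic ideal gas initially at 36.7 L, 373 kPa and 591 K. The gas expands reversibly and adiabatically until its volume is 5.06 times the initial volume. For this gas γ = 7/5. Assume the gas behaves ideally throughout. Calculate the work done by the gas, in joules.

16300 J

n = P₁V₁/(RT₁) = 373×36.7/(8.314×591) = 2.79 mol.
Adiabatic: TV^(γ−1) = const ⇒ T₂ = 591×(0.198)^0.400 = 309 K; PV^γ = const ⇒ P₂ = 38.5 kPa.
ΔU = nCvΔT = 2.79×20.8×(309−591) = -16300 J.
Q = 0 for an adiabatic process, so W = −ΔU = 16300 J.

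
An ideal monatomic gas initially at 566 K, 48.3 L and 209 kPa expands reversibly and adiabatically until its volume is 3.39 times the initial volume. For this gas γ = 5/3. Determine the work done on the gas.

-8430 J

n = P₁V₁/(RT₁) = 209×48.3/(8.314×566) = 2.15 mol.
Adiabatic: TV^(γ−1) = const ⇒ T₂ = 566×(0.295)^0.667 = 251 K; PV^γ = const ⇒ P₂ = 27.3 kPa.
ΔU = nCvΔT = 2.15×12.5×(251−566) = -8430 J.
Q = 0 for an adiabatic process, so W = −ΔU = 8430 J.
Work done on the gas = −W_by = -8430 J.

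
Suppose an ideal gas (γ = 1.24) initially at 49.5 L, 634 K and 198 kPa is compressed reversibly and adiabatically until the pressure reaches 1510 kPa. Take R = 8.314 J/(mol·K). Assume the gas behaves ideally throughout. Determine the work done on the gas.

n = P₁V₁/(RT₁) = 198×49.5/(8.314×634) = 1.86 mol.
Adiabatic: T₂/T₁ = (P₂/P₁)^((γ−1)/γ) ⇒ T₂ = 634×(7.63)^0.194 = 939 K; V₂ = 9.62 L.
ΔU = nCvΔT = 1.86×34.6×(939−634) = 19700 J.
Q = 0 for an adiabatic process, so W = −ΔU = -19700 J.
Work done on the gas = −W_by = 19700 J.

19700 J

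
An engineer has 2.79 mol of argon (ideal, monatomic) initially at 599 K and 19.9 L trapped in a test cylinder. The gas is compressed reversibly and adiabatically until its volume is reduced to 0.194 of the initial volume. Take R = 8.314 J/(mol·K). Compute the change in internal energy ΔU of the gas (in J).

P₁ = nRT₁/V₁ = 2.79×8.314×599/19.9 = 698 kPa.
Adiabatic: TV^(γ−1) = const ⇒ T₂ = 599×(5.15)^0.667 = 1790 K; PV^γ = const ⇒ P₂ = 10700 kPa.
For an ideal gas ΔU = nCvΔT with Cv = (3/2)R = 12.5 J/(mol·K).
ΔU = 2.79×12.5×(1790−599) = 41300 J.

41300 J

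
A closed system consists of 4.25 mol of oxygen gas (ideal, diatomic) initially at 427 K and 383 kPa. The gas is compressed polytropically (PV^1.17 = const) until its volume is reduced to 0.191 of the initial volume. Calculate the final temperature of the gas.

V₁ = nRT₁/P₁ = 4.25×8.314×427/383 = 39.4 L.
Polytropic n=1.17: T₂ = T₁(V₁/V₂)^(n−1) = 427×(5.24)^0.17 = 566 K; P₂ = P₁(V₁/V₂)^n = 2660 kPa.

566 K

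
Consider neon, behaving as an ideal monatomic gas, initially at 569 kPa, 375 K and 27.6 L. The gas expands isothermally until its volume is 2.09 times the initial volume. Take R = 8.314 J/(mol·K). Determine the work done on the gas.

-11600 J

n = P₁V₁/(RT₁) = 569×27.6/(8.314×375) = 5.04 mol.
Isothermal: T stays 375 K; PV = const ⇒ V₂ = 57.7 L, P₂ = 272 kPa.
W = nRT ln(V₂/V₁) = 5.04×8.314×375×ln(2.09) = 11600 J.
Work done on the gas = −W_by = -11600 J.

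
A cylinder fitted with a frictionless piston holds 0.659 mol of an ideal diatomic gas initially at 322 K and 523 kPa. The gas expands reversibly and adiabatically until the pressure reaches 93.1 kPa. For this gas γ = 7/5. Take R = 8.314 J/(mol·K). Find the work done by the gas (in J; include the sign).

V₁ = nRT₁/P₁ = 0.659×8.314×322/523 = 3.37 L.
Adiabatic: T₂/T₁ = (P₂/P₁)^((γ−1)/γ) ⇒ T₂ = 322×(0.178)^0.286 = 197 K; V₂ = 11.6 L.
ΔU = nCvΔT = 0.659×20.8×(197−322) = -1720 J.
Q = 0 for an adiabatic process, so W = −ΔU = 1720 J.

1720 J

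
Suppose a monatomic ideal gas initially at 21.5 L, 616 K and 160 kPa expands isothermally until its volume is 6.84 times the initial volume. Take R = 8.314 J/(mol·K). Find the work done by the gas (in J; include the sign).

n = P₁V₁/(RT₁) = 160×21.5/(8.314×616) = 0.672 mol.
Isothermal: T stays 616 K; PV = const ⇒ V₂ = 147 L, P₂ = 23.4 kPa.
W = nRT ln(V₂/V₁) = 0.672×8.314×616×ln(6.84) = 6610 J.

6610 J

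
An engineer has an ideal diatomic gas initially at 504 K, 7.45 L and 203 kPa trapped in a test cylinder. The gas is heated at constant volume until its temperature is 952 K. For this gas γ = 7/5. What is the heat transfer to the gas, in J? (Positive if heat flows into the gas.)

n = P₁V₁/(RT₁) = 203×7.45/(8.314×504) = 0.361 mol.
Isochoric: V stays 7.45 L; P/T = const ⇒ T₂ = 952 K, P₂ = 383 kPa.
W = 0 (no volume change).
ΔU = nCvΔT = 0.361×20.8×(952−504) = 3360 J.
Q = ΔU = 3360 J.

3360 J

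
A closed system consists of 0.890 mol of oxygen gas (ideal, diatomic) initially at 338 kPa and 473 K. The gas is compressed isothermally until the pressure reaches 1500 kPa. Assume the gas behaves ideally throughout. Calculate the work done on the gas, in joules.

V₁ = nRT₁/P₁ = 0.890×8.314×473/338 = 10.4 L.
Isothermal: T stays 473 K; PV = const ⇒ V₂ = 2.33 L, P₂ = 1500 kPa.
W = nRT ln(V₂/V₁) = 0.890×8.314×473×ln(0.225) = -5220 J.
Work done on the gas = −W_by = 5220 J.

5220 J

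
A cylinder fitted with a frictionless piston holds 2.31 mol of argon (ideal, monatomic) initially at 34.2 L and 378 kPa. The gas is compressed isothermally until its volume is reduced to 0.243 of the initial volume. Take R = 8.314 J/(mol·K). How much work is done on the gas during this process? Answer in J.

18300 J

T₁ = P₁V₁/(nR) = 378×34.2/(2.31×8.314) = 673 K.
Isothermal: T stays 673 K; PV = const ⇒ V₂ = 8.31 L, P₂ = 1560 kPa.
W = nRT ln(V₂/V₁) = 2.31×8.314×673×ln(0.243) = -18300 J.
Work done on the gas = −W_by = 18300 J.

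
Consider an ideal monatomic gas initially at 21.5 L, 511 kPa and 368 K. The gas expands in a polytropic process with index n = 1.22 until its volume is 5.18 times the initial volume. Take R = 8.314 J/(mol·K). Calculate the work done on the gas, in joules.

n = P₁V₁/(RT₁) = 511×21.5/(8.314×368) = 3.59 mol.
Polytropic n=1.22: T₂ = T₁(V₁/V₂)^(n−1) = 368×(0.193)^0.22 = 256 K; P₂ = P₁(V₁/V₂)^n = 68.7 kPa.
W = (P₁V₁−P₂V₂)/(n−1) = (511×21.5−68.7×111)/0.22 = 15200 J.
Work done on the gas = −W_by = -15200 J.

-15200 J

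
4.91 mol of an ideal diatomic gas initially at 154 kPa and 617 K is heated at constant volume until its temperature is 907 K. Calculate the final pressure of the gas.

V₁ = nRT₁/P₁ = 4.91×8.314×617/154 = 164 L.
Isochoric: V stays 164 L; P/T = const ⇒ T₂ = 907 K, P₂ = 226 kPa.

226 kPa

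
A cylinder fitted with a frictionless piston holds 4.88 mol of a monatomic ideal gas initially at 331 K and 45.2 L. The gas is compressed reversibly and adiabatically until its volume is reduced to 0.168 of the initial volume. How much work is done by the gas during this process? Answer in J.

P₁ = nRT₁/V₁ = 4.88×8.314×331/45.2 = 297 kPa.
Adiabatic: TV^(γ−1) = const ⇒ T₂ = 331×(5.95)^0.667 = 1090 K; PV^γ = const ⇒ P₂ = 5810 kPa.
ΔU = nCvΔT = 4.88×12.5×(1090−331) = 46000 J.
Q = 0 for an adiabatic process, so W = −ΔU = -46000 J.

-46000 J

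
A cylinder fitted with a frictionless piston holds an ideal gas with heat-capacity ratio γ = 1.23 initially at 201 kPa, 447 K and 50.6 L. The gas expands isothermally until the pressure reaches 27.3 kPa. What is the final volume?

Isothermal: T stays 447 K; PV = const ⇒ V₂ = 373 L, P₂ = 27.3 kPa.

373 L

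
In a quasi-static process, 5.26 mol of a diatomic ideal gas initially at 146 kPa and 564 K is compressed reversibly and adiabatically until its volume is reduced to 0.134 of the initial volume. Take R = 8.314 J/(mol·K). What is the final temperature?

1260 K

V₁ = nRT₁/P₁ = 5.26×8.314×564/146 = 169 L.
Adiabatic: TV^(γ−1) = const ⇒ T₂ = 564×(7.46)^0.400 = 1260 K; PV^γ = const ⇒ P₂ = 2430 kPa.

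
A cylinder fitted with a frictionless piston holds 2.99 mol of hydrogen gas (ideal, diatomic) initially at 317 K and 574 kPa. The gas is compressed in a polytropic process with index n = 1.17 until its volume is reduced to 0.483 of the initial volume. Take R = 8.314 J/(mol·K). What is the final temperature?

359 K

V₁ = nRT₁/P₁ = 2.99×8.314×317/574 = 13.7 L.
Polytropic n=1.17: T₂ = T₁(V₁/V₂)^(n−1) = 317×(2.07)^0.17 = 359 K; P₂ = P₁(V₁/V₂)^n = 1340 kPa.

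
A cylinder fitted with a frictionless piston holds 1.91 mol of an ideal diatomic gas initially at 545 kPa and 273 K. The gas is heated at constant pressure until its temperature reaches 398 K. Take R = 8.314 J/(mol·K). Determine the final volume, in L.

11.6 L

V₁ = nRT₁/P₁ = 1.91×8.314×273/545 = 7.95 L.
Isobaric: P stays 545 kPa; V/T = const ⇒ T₂ = 398 K, V₂ = 11.6 L.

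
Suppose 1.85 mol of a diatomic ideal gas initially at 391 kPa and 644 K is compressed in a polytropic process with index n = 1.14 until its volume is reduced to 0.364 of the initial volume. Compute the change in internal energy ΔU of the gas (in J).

V₁ = nRT₁/P₁ = 1.85×8.314×644/391 = 25.3 L.
Polytropic n=1.14: T₂ = T₁(V₁/V₂)^(n−1) = 644×(2.75)^0.14 = 742 K; P₂ = P₁(V₁/V₂)^n = 1240 kPa.
For an ideal gas ΔU = nCvΔT with Cv = (5/2)R = 20.8 J/(mol·K).
ΔU = 1.85×20.8×(742−644) = 3760 J.

3760 J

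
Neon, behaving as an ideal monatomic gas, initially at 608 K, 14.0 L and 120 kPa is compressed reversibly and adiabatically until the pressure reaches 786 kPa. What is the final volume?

Adiabatic: T₂/T₁ = (P₂/P₁)^((γ−1)/γ) ⇒ T₂ = 608×(6.55)^0.400 = 1290 K; V₂ = 4.53 L.

4.53 L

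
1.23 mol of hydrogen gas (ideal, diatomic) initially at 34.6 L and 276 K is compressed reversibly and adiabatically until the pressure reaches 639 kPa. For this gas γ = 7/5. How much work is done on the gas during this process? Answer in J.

5650 J

P₁ = nRT₁/V₁ = 1.23×8.314×276/34.6 = 81.6 kPa.
Adiabatic: T₂/T₁ = (P₂/P₁)^((γ−1)/γ) ⇒ T₂ = 276×(7.83)^0.286 = 497 K; V₂ = 7.95 L.
ΔU = nCvΔT = 1.23×20.8×(497−276) = 5650 J.
Q = 0 for an adiabatic process, so W = −ΔU = -5650 J.
Work done on the gas = −W_by = 5650 J.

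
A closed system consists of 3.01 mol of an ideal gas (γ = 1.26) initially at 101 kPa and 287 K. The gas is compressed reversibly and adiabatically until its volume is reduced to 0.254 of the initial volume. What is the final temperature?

410 K

V₁ = nRT₁/P₁ = 3.01×8.314×287/101 = 71.1 L.
Adiabatic: TV^(γ−1) = const ⇒ T₂ = 287×(3.94)^0.260 = 410 K; PV^γ = const ⇒ P₂ = 568 kPa.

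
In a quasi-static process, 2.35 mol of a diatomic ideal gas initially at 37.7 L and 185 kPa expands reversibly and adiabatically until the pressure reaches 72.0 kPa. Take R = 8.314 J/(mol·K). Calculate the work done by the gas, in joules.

4120 J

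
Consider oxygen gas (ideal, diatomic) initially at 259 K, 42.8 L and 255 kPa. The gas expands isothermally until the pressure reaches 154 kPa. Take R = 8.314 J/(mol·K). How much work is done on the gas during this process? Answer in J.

-5500 J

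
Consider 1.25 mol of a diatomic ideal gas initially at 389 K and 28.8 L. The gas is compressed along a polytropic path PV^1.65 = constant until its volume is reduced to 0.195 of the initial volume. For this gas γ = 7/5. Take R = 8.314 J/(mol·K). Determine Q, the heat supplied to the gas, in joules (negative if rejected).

P₁ = nRT₁/V₁ = 1.25×8.314×389/28.8 = 140 kPa.
Polytropic n=1.65: T₂ = T₁(V₁/V₂)^(n−1) = 389×(5.13)^0.65 = 1130 K; P₂ = P₁(V₁/V₂)^n = 2080 kPa.
W = (P₁V₁−P₂V₂)/(n−1) = (140×28.8−2080×5.62)/0.65 = -11800 J.
ΔU = nCvΔT = 1.25×20.8×(1130−389) = 19100 J.
Q = ΔU + W = 7360 J.

7360 J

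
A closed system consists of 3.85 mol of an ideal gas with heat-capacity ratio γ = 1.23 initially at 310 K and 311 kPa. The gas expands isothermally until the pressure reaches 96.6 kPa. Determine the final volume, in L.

V₁ = nRT₁/P₁ = 3.85×8.314×310/311 = 31.9 L.
Isothermal: T stays 310 K; PV = const ⇒ V₂ = 103 L, P₂ = 96.6 kPa.

103 L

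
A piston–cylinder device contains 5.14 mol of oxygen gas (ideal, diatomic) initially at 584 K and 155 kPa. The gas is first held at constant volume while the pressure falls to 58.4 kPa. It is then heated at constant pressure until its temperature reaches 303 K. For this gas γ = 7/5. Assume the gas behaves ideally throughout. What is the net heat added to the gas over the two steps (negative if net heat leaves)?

V₁ = nRT₁/P₁ = 5.14×8.314×584/155 = 161 L.
Step 1 — Isochoric: V stays 161 L; P/T = const ⇒ T₂ = 220 K, P₂ = 58.4 kPa.
W = 0 (no volume change).
ΔU = nCvΔT = 5.14×20.8×(220−584) = -38900 J.
Q = ΔU = -38900 J.
State after step 1: P = 58.4 kPa, V = 161 L, T = 220 K.
Step 2 — Isobaric: P stays 58.4 kPa; V/T = const ⇒ T₂ = 303 K, V₂ = 222 L.
W = PΔV = 58.4×(222−161) kPa·L = 3550 J.
ΔU = nCvΔT = 5.14×20.8×(303−220) = 8860 J.
Q = ΔU + W = nCpΔT = 12400 J.
Net over both steps: W = 3550 J, Q = -26500 J, ΔU = -30000 J.

-26500 J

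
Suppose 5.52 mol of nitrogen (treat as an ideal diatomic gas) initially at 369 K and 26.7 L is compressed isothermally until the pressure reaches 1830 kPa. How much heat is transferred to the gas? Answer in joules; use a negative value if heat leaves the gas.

-17900 J

P₁ = nRT₁/V₁ = 5.52×8.314×369/26.7 = 634 kPa.
Isothermal: T stays 369 K; PV = const ⇒ V₂ = 9.25 L, P₂ = 1830 kPa.
ΔU = 0 (ideal gas, T constant).
W = nRT ln(V₂/V₁) = 5.52×8.314×369×ln(0.347) = -17900 J.
Q = ΔU + W = -17900 J.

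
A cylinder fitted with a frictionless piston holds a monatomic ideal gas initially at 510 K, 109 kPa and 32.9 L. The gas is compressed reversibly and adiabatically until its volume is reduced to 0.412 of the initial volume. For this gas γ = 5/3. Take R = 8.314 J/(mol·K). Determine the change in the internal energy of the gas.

n = P₁V₁/(RT₁) = 109×32.9/(8.314×510) = 0.846 mol.
Adiabatic: TV^(γ−1) = const ⇒ T₂ = 510×(2.43)^0.667 = 921 K; PV^γ = const ⇒ P₂ = 478 kPa.
For an ideal gas ΔU = nCvΔT with Cv = (3/2)R = 12.5 J/(mol·K).
ΔU = 0.846×12.5×(921−510) = 4340 J.

4340 J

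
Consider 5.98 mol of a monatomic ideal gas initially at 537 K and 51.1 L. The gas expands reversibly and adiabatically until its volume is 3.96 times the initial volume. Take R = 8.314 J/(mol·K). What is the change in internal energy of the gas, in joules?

P₁ = nRT₁/V₁ = 5.98×8.314×537/51.1 = 522 kPa.
Adiabatic: TV^(γ−1) = const ⇒ T₂ = 537×(0.253)^0.667 = 215 K; PV^γ = const ⇒ P₂ = 52.7 kPa.
For an ideal gas ΔU = nCvΔT with Cv = (3/2)R = 12.5 J/(mol·K).
ΔU = 5.98×12.5×(215−537) = -24000 J.

-24000 J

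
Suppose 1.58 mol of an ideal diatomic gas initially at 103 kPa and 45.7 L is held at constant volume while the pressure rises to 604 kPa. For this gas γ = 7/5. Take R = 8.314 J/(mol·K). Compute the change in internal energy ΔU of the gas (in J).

T₁ = P₁V₁/(nR) = 103×45.7/(1.58×8.314) = 358 K.
Isochoric: V stays 45.7 L; P/T = const ⇒ T₂ = 2100 K, P₂ = 604 kPa.
For an ideal gas ΔU = nCvΔT with Cv = (5/2)R = 20.8 J/(mol·K).
ΔU = 1.58×20.8×(2100−358) = 57200 J.

57200 J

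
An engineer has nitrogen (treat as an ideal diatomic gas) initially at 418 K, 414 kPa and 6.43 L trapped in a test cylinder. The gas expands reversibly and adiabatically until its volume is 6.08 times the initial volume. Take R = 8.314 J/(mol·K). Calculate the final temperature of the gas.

203 K

Adiabatic: TV^(γ−1) = const ⇒ T₂ = 418×(0.164)^0.400 = 203 K; PV^γ = const ⇒ P₂ = 33.1 kPa.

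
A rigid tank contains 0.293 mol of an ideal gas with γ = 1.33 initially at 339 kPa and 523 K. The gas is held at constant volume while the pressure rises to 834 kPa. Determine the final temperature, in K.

1290 K

V₁ = nRT₁/P₁ = 0.293×8.314×523/339 = 3.76 L.
Isochoric: V stays 3.76 L; P/T = const ⇒ T₂ = 1290 K, P₂ = 834 kPa.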